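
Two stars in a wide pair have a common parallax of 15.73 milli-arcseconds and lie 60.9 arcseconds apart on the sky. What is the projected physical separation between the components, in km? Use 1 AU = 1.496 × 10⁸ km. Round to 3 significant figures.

d = 1/p = 1/0.01573″ = 63.573 pc.
At distance d (pc), an angle of θ arcsec spans θ·d AU: s = 60.9 × 63.573 = 3871.6 AU.
= 3871.6 × 1.496 × 10⁸ km = 5.7919 × 10^11 km.

5.79 × 10^11 km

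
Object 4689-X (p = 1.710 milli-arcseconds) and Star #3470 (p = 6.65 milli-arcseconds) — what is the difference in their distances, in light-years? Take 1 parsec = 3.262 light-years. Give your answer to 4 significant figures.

d_A = 1/0.001710″ = 584.8 pc; d_B = 1/0.006650″ = 150.38 pc.
|d_B − d_A| = |150.38 − 584.8| = 434.42 pc = 434.42 × 3.262 ly = 1417.1 ly.

1417 ly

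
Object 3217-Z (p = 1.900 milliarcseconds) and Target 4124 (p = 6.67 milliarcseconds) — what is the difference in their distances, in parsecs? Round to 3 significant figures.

376 pc

d_A = 1/0.001900″ = 526.32 pc; d_B = 1/0.006670″ = 149.93 pc.
|d_B − d_A| = |149.93 − 526.32| = 376.39 pc.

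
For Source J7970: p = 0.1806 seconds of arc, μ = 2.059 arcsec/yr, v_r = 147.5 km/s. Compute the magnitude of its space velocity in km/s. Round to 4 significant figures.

157.1 km/s

d = 1/p = 1/0.1806″ = 5.5371 pc.
v_t = 4.740 μ d = 4.740 × 2.059 × 5.5371 = 54.04 km/s.
v = √(v_r² + v_t²) = √(147.5² + 54.04²) = √24676.6 = 157.09 km/s.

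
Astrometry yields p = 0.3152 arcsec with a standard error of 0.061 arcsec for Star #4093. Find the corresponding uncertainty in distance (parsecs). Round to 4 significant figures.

d = 1/p, so σ_d = σ_p / p².
σ_d = 0.0610 / (0.3152)² = 0.0610 / 0.099351 = 0.61398 pc.

0.6140 pc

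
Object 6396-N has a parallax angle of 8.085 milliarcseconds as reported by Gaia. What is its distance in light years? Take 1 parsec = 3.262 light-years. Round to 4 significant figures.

403.5 light years

p = 8.085 milliarcseconds = 0.008085 arcsec.
d = 1/p = 1/0.008085 = 123.69 pc.
In light-years: 123.69 × 3.262 = 403.48 ly.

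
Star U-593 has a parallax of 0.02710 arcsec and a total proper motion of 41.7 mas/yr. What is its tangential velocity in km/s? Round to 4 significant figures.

7.294 km/s

d = 1/p = 1/0.02710″ = 36.9 pc.
μ = 41.7 mas/yr = 0.0417 ″/yr.
v_t = 4.74 × μ × d = 4.74 × 0.0417 × 36.9 = 7.2936 km/s.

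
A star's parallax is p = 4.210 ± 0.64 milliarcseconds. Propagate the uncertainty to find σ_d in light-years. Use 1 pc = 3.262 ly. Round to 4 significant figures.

117.8 ly

d = 1/p, so σ_d = σ_p / p².
σ_d = 0.000640 / (0.004210)² = 0.000640 / 0.000017724 = 36.109 pc = 36.109 × 3.262 ly = 117.79 ly.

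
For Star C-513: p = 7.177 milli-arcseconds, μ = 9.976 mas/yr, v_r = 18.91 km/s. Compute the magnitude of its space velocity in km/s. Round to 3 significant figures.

20.0 km/s

d = 1/p = 1/0.007177″ = 139.33 pc.
μ = 9.976 mas/yr = 0.009976 ″/yr.
v_t = 4.740 μ d = 4.740 × 0.009976 × 139.33 = 6.5884 km/s.
v = √(v_r² + v_t²) = √(18.91² + 6.5884²) = √400.995 = 20.025 km/s.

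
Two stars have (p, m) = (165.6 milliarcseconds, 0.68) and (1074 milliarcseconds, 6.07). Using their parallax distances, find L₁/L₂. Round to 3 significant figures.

d₁ = 1/p₁ = 1/0.1656″ = 6.0386 pc; d₂ = 1/p₂ = 1/1.074″ = 0.9311 pc.
M₁ = m₁ − 5 log₁₀ d₁ + 5 = 0.68 − 3.9047 + 5 = 1.7753.
M₂ = 6.07 − (-0.1550) + 5 = 11.2250.
L₁/L₂ = 10^(0.4(M₂ − M₁)) = 10^(0.4 × 9.4497) = 10^3.77988 = 6023.9.

L₁/L₂ = 6020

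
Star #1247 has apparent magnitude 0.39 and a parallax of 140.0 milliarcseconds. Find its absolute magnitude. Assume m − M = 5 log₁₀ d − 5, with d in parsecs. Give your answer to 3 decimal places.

d = 1/p = 1/0.1400″ = 7.1429 pc.
m − M = 5 log₁₀(7.1429) − 5 = 4.2694 − 5 = -0.7306.
M = m − (m − M) = 0.39 − (-0.7306) = 1.121.

M = 1.121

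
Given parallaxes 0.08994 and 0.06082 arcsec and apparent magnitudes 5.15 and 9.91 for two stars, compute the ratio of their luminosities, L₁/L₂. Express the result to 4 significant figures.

L₁/L₂ = 36.66

d₁ = 1/p₁ = 1/0.08994″ = 11.119 pc; d₂ = 1/p₂ = 1/0.06082″ = 16.442 pc.
M₁ = m₁ − 5 log₁₀ d₁ + 5 = 5.15 − 5.2303 + 5 = 4.9197.
M₂ = 9.91 − 6.0798 + 5 = 8.8302.
L₁/L₂ = 10^(0.4(M₂ − M₁)) = 10^(0.4 × 3.9105) = 10^1.56420 = 36.661.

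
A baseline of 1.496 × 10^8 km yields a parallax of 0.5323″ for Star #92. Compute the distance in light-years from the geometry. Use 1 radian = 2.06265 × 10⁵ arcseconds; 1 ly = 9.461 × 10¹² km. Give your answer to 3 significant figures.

6.13 ly

θ = 0.5323″ = 0.5323/206265 = 2.5807 × 10^-6 rad.
d = B/θ = (1.496 × 10^8) / (2.5807 × 10^-6) = 5.7969 × 10^13 km = (5.7969 × 10^13) / (9.461 × 10^12) ly = 6.1272 ly.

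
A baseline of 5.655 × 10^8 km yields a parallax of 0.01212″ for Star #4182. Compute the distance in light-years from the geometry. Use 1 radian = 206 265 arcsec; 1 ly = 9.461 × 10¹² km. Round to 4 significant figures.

1017 ly

θ = 0.01212″ = 0.01212/206265 = 5.8759 × 10^-8 rad.
d = B/θ = (5.655 × 10^8) / (5.8759 × 10^-8) = 9.6241 × 10^15 km = (9.6241 × 10^15) / (9.461 × 10^12) ly = 1017.2 ly.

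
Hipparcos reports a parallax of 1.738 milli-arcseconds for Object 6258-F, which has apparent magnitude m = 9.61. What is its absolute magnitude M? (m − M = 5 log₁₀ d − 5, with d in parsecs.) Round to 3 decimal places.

M = 0.810

d = 1/p = 1/0.001738″ = 575.37 pc.
m − M = 5 log₁₀(575.37) − 5 = 13.7997 − 5 = 8.7997.
M = m − (m − M) = 9.61 − 8.7997 = 0.810.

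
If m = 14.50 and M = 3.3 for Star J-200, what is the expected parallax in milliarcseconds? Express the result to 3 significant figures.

0.575 mas

m − M = 14.50 − 3.3 = 11.20.
d = 10^((m−M)/5 + 1) = 10^3.240 = 1737.8 pc.
p = 1/d = 1/1737.8 = 0.00057544 arcsec = 0.57544 mas.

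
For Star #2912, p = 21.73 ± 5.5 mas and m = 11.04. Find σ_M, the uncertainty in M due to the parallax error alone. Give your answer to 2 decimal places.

σ_M = 0.55 mag

M = m − 5 log₁₀ d + 5 = m + 5 log₁₀ p + 5, so ∂M/∂p = 5/(p ln 10).
σ_M = (5/ln 10) · (σ_p/p) = 2.1715 × 5.5/21.73 = 2.1715 × 0.25311 = 0.54963.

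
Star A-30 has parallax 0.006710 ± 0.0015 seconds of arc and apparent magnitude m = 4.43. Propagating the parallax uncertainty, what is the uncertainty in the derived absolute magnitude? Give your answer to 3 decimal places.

M = m − 5 log₁₀ d + 5 = m + 5 log₁₀ p + 5, so ∂M/∂p = 5/(p ln 10).
σ_M = (5/ln 10) · (σ_p/p) = 2.1715 × 0.0015/0.006710 = 2.1715 × 0.22355 = 0.48544.

σ_M = 0.485 mag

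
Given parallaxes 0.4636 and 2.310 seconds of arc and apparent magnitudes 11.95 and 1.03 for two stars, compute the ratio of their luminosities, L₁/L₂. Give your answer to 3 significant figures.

d₁ = 1/p₁ = 1/0.4636″ = 2.157 pc; d₂ = 1/p₂ = 1/2.310″ = 0.4329 pc.
M₁ = m₁ − 5 log₁₀ d₁ + 5 = 11.95 − 1.6693 + 5 = 15.2807.
M₂ = 1.03 − (-1.8181) + 5 = 7.8481.
L₁/L₂ = 10^(0.4(M₂ − M₁)) = 10^(0.4 × (-7.4326)) = 10^(-2.97304) = 0.001064.

L₁/L₂ = 0.00106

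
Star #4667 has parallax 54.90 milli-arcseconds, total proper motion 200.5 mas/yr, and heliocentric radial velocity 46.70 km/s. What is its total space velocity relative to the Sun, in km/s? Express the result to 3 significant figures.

49.8 km/s

d = 1/p = 1/0.05490″ = 18.215 pc.
μ = 200.5 mas/yr = 0.2005 ″/yr.
v_t = 4.740 μ d = 4.740 × 0.2005 × 18.215 = 17.311 km/s.
v = √(v_r² + v_t²) = √(46.70² + 17.311²) = √2480.56 = 49.805 km/s.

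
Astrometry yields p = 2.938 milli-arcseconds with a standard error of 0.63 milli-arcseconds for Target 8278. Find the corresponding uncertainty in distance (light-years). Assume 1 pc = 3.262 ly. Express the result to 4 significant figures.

d = 1/p, so σ_d = σ_p / p².
σ_d = 0.000630 / (0.002938)² = 0.000630 / 0.0000086318 = 72.986 pc = 72.986 × 3.262 ly = 238.08 ly.

238.1 ly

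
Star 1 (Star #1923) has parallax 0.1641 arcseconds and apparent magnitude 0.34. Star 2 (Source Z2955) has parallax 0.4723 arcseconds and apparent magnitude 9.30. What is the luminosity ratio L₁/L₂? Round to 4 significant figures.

L₁/L₂ = 31780

d₁ = 1/p₁ = 1/0.1641″ = 6.0938 pc; d₂ = 1/p₂ = 1/0.4723″ = 2.1173 pc.
M₁ = m₁ − 5 log₁₀ d₁ + 5 = 0.34 − 3.9244 + 5 = 1.4156.
M₂ = 9.30 − 1.6289 + 5 = 12.6711.
L₁/L₂ = 10^(0.4(M₂ − M₁)) = 10^(0.4 × 11.2555) = 10^4.50220 = 31783.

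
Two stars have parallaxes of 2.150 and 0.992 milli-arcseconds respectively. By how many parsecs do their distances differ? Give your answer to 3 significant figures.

543 pc

d_A = 1/0.002150″ = 465.12 pc; d_B = 1/0.0009920″ = 1008.1 pc.
|d_B − d_A| = |1008.1 − 465.12| = 542.98 pc.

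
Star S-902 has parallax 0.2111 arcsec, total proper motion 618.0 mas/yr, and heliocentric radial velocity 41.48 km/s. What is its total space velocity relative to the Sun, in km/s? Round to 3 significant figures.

43.7 km/s

d = 1/p = 1/0.2111″ = 4.7371 pc.
μ = 618.0 mas/yr = 0.6180 ″/yr.
v_t = 4.740 μ d = 4.740 × 0.6180 × 4.7371 = 13.876 km/s.
v = √(v_r² + v_t²) = √(41.48² + 13.876²) = √1913.13 = 43.739 km/s.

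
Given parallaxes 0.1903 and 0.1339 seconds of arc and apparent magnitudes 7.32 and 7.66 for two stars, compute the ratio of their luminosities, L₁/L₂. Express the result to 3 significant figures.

L₁/L₂ = 0.677

d₁ = 1/p₁ = 1/0.1903″ = 5.2549 pc; d₂ = 1/p₂ = 1/0.1339″ = 7.4683 pc.
M₁ = m₁ − 5 log₁₀ d₁ + 5 = 7.32 − 3.6028 + 5 = 8.7172.
M₂ = 7.66 − 4.3661 + 5 = 8.2939.
L₁/L₂ = 10^(0.4(M₂ − M₁)) = 10^(0.4 × (-0.4233)) = 10^(-0.16932) = 0.67714.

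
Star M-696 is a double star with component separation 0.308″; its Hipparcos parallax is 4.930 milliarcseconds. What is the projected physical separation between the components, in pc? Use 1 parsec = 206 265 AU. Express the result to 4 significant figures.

d = 1/p = 1/0.004930″ = 202.84 pc.
At distance d (pc), an angle of θ arcsec spans θ·d AU: s = 0.308 × 202.84 = 62.475 AU.
= 62.475 / 206265 = 0.00030289 pc.

0.0003029 pc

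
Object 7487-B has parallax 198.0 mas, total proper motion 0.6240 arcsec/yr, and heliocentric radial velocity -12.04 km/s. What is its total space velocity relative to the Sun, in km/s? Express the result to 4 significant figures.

19.19 km/s

d = 1/p = 1/0.1980″ = 5.0505 pc.
v_t = 4.740 μ d = 4.740 × 0.6240 × 5.0505 = 14.938 km/s.
v = √(v_r² + v_t²) = √((-12.04)² + 14.938²) = √368.105 = 19.186 km/s.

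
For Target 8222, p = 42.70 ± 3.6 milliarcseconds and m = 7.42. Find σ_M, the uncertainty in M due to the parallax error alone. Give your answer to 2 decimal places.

σ_M = 0.18 mag

M = m − 5 log₁₀ d + 5 = m + 5 log₁₀ p + 5, so ∂M/∂p = 5/(p ln 10).
σ_M = (5/ln 10) · (σ_p/p) = 2.1715 × 3.6/42.70 = 2.1715 × 0.084309 = 0.18308.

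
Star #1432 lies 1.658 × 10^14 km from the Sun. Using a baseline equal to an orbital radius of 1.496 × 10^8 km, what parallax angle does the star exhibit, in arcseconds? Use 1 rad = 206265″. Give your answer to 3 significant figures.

0.186 arcsec

θ ≈ B/d = (1.496 × 10^8) / (1.658 × 10^14) = 9.0229 × 10^-7 rad.
In arcseconds: 9.0229 × 10^-7 × 206265 = 0.18611″.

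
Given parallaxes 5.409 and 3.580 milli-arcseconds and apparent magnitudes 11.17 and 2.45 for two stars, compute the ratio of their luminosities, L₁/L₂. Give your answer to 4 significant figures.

L₁/L₂ = 0.0001424

d₁ = 1/p₁ = 1/0.005409″ = 184.88 pc; d₂ = 1/p₂ = 1/0.003580″ = 279.33 pc.
M₁ = m₁ − 5 log₁₀ d₁ + 5 = 11.17 − 11.3344 + 5 = 4.8356.
M₂ = 2.45 − 12.2306 + 5 = -4.7806.
L₁/L₂ = 10^(0.4(M₂ − M₁)) = 10^(0.4 × (-9.6162)) = 10^(-3.84648) = 0.0001424.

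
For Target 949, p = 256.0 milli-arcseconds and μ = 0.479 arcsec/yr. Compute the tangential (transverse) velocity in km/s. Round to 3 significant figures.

d = 1/p = 1/0.2560″ = 3.9063 pc.
v_t = 4.74 × μ × d = 4.74 × 0.479 × 3.9063 = 8.8691 km/s.

8.87 km/s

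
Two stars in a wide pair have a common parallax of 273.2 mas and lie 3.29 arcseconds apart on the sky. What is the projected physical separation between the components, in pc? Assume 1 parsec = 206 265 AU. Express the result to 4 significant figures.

5.838 × 10^-5 pc

d = 1/p = 1/0.2732″ = 3.6603 pc.
At distance d (pc), an angle of θ arcsec spans θ·d AU: s = 3.29 × 3.6603 = 12.042 AU.
= 12.042 / 206265 = 5.8381 × 10^-5 pc.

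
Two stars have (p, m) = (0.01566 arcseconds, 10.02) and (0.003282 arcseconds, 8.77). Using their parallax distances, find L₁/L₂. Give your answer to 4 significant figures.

L₁/L₂ = 0.01389

d₁ = 1/p₁ = 1/0.01566″ = 63.857 pc; d₂ = 1/p₂ = 1/0.003282″ = 304.69 pc.
M₁ = m₁ − 5 log₁₀ d₁ + 5 = 10.02 − 9.0260 + 5 = 5.9940.
M₂ = 8.77 − 12.4193 + 5 = 1.3507.
L₁/L₂ = 10^(0.4(M₂ − M₁)) = 10^(0.4 × (-4.6433)) = 10^(-1.85732) = 0.013889.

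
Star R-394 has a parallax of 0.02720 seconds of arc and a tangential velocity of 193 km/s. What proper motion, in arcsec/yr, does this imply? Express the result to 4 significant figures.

d = 1/p = 1/0.02720″ = 36.765 pc.
μ = v_t / (4.74 d) = 193 / (4.74 × 36.765) = 193 / 174.27 = 1.1075 ″/yr.

1.108 arcsec/yr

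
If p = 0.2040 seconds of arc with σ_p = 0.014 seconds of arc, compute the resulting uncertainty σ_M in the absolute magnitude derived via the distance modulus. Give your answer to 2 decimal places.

M = m − 5 log₁₀ d + 5 = m + 5 log₁₀ p + 5, so ∂M/∂p = 5/(p ln 10).
σ_M = (5/ln 10) · (σ_p/p) = 2.1715 × 0.014/0.2040 = 2.1715 × 0.068627 = 0.14902.

σ_M = 0.15 mag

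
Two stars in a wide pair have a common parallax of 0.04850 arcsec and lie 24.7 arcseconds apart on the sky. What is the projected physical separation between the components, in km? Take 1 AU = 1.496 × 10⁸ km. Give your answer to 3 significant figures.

d = 1/p = 1/0.04850″ = 20.619 pc.
At distance d (pc), an angle of θ arcsec spans θ·d AU: s = 24.7 × 20.619 = 509.29 AU.
= 509.29 × 1.496 × 10⁸ km = 7.6190 × 10^10 km.

7.62 × 10^10 km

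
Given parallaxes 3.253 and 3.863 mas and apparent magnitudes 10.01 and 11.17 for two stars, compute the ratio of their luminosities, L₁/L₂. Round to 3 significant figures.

L₁/L₂ = 4.10

d₁ = 1/p₁ = 1/0.003253″ = 307.41 pc; d₂ = 1/p₂ = 1/0.003863″ = 258.87 pc.
M₁ = m₁ − 5 log₁₀ d₁ + 5 = 10.01 − 12.4386 + 5 = 2.5714.
M₂ = 11.17 − 12.0654 + 5 = 4.1046.
L₁/L₂ = 10^(0.4(M₂ − M₁)) = 10^(0.4 × 1.5332) = 10^0.61328 = 4.1047.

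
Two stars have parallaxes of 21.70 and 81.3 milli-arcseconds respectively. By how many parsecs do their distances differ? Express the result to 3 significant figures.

33.8 pc

d_A = 1/0.02170″ = 46.083 pc; d_B = 1/0.08130″ = 12.3 pc.
|d_B − d_A| = |12.3 − 46.083| = 33.783 pc.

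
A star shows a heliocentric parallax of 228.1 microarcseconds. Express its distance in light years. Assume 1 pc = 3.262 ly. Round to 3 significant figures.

p = 228.1 microarcseconds = 0.0002281 arcsec.
d = 1/p = 1/0.0002281 = 4384 pc.
In light-years: 4384 × 3.262 = 14301 ly.

14300 light years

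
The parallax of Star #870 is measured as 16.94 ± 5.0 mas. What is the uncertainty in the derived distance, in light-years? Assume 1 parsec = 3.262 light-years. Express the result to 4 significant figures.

56.84 ly

d = 1/p, so σ_d = σ_p / p².
σ_d = 0.00500 / (0.01694)² = 0.00500 / 0.00028696 = 17.424 pc = 17.424 × 3.262 ly = 56.837 ly.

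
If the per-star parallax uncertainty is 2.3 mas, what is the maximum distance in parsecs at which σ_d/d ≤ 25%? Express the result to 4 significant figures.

108.7 pc

σ_d/d = σ_p/p, so the condition is σ_p/p ≤ 0.25, i.e. p ≥ σ_p/0.25.
p_min = 2.3/0.25 = 9.2 mas = 0.0092 arcsec.
d_max = 1/p_min = 1/0.0092 = 108.7 pc.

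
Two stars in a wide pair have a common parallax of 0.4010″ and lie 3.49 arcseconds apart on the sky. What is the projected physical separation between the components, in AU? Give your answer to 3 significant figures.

d = 1/p = 1/0.4010″ = 2.4938 pc.
At distance d (pc), an angle of θ arcsec spans θ·d AU: s = 3.49 × 2.4938 = 8.7034 AU.

8.70 AU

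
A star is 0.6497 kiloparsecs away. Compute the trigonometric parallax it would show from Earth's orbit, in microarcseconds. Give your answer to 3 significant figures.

1540 μas

d = 0.6497 kpc = 649.7 pc.
p = 1/d = 1/649.7 = 0.0015392 arcsec.
= 0.0015392 × 10⁶ = 1539.2 μas.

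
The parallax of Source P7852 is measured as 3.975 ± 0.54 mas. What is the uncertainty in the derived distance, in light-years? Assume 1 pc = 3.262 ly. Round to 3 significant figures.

111 ly

d = 1/p, so σ_d = σ_p / p².
σ_d = 0.000540 / (0.003975)² = 0.000540 / 0.000015801 = 34.175 pc = 34.175 × 3.262 ly = 111.48 ly.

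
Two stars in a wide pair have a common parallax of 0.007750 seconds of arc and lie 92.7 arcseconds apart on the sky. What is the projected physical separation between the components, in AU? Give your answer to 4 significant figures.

d = 1/p = 1/0.007750″ = 129.03 pc.
At distance d (pc), an angle of θ arcsec spans θ·d AU: s = 92.7 × 129.03 = 11961 AU.

11960 AU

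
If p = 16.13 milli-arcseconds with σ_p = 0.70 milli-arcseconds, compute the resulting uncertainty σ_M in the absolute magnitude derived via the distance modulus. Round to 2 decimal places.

M = m − 5 log₁₀ d + 5 = m + 5 log₁₀ p + 5, so ∂M/∂p = 5/(p ln 10).
σ_M = (5/ln 10) · (σ_p/p) = 2.1715 × 0.70/16.13 = 2.1715 × 0.043397 = 0.094237.

σ_M = 0.09 mag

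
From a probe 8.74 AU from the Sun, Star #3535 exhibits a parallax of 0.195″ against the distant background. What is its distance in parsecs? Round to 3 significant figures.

44.8 pc

With baseline B (in AU) and parallax p (in arcsec), d = B/p parsecs.
d = 8.74 / 0.195 = 44.821 pc.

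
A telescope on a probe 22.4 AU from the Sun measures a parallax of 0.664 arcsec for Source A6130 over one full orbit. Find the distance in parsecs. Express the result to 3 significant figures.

33.7 pc

With baseline B (in AU) and parallax p (in arcsec), d = B/p parsecs.
d = 22.4 / 0.664 = 33.735 pc.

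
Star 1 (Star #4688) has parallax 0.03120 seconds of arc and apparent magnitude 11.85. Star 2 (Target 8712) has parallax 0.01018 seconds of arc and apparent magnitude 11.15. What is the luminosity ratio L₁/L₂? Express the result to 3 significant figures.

d₁ = 1/p₁ = 1/0.03120″ = 32.051 pc; d₂ = 1/p₂ = 1/0.01018″ = 98.232 pc.
M₁ = m₁ − 5 log₁₀ d₁ + 5 = 11.85 − 7.5292 + 5 = 9.3208.
M₂ = 11.15 − 9.9613 + 5 = 6.1887.
L₁/L₂ = 10^(0.4(M₂ − M₁)) = 10^(0.4 × (-3.1321)) = 10^(-1.25284) = 0.055868.

L₁/L₂ = 0.0559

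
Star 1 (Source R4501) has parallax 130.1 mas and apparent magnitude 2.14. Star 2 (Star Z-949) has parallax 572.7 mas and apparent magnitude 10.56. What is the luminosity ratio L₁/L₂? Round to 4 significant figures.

d₁ = 1/p₁ = 1/0.1301″ = 7.6864 pc; d₂ = 1/p₂ = 1/0.5727″ = 1.7461 pc.
M₁ = m₁ − 5 log₁₀ d₁ + 5 = 2.14 − 4.4286 + 5 = 2.7114.
M₂ = 10.56 − 1.2103 + 5 = 14.3497.
L₁/L₂ = 10^(0.4(M₂ − M₁)) = 10^(0.4 × 11.6383) = 10^4.65532 = 45219.

L₁/L₂ = 45220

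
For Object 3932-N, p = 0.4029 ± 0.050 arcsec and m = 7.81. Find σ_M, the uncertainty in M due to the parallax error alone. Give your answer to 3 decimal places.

M = m − 5 log₁₀ d + 5 = m + 5 log₁₀ p + 5, so ∂M/∂p = 5/(p ln 10).
σ_M = (5/ln 10) · (σ_p/p) = 2.1715 × 0.050/0.4029 = 2.1715 × 0.1241 = 0.26948.

σ_M = 0.269 mag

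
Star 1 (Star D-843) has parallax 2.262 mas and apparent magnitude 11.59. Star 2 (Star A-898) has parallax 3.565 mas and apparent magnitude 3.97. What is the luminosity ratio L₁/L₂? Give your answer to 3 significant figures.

L₁/L₂ = 0.00222

d₁ = 1/p₁ = 1/0.002262″ = 442.09 pc; d₂ = 1/p₂ = 1/0.003565″ = 280.5 pc.
M₁ = m₁ − 5 log₁₀ d₁ + 5 = 11.59 − 13.2276 + 5 = 3.3624.
M₂ = 3.97 − 12.2397 + 5 = -3.2697.
L₁/L₂ = 10^(0.4(M₂ − M₁)) = 10^(0.4 × (-6.6321)) = 10^(-2.65284) = 0.0022241.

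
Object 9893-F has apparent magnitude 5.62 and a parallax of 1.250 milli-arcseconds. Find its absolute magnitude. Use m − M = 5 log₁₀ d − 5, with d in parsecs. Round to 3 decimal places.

M = -3.895

d = 1/p = 1/0.001250″ = 800 pc.
m − M = 5 log₁₀(800) − 5 = 14.5154 − 5 = 9.5154.
M = m − (m − M) = 5.62 − 9.5154 = -3.895.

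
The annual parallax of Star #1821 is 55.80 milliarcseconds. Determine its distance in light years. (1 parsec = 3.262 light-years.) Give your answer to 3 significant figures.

58.5 light years

p = 55.80 milliarcseconds = 0.05580 arcsec.
d = 1/p = 1/0.05580 = 17.921 pc.
In light-years: 17.921 × 3.262 = 58.458 ly.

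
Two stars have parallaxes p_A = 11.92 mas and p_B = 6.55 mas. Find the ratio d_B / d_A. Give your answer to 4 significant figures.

1.820

Since d = 1/p, d_B/d_A = p_A/p_B.
= 11.92 / 6.55 = 1.8198.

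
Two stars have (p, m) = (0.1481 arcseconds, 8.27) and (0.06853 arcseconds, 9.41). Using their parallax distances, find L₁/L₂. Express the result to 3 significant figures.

L₁/L₂ = 0.612

d₁ = 1/p₁ = 1/0.1481″ = 6.7522 pc; d₂ = 1/p₂ = 1/0.06853″ = 14.592 pc.
M₁ = m₁ − 5 log₁₀ d₁ + 5 = 8.27 − 4.1472 + 5 = 9.1228.
M₂ = 9.41 − 5.8206 + 5 = 8.5894.
L₁/L₂ = 10^(0.4(M₂ − M₁)) = 10^(0.4 × (-0.5334)) = 10^(-0.21336) = 0.61184.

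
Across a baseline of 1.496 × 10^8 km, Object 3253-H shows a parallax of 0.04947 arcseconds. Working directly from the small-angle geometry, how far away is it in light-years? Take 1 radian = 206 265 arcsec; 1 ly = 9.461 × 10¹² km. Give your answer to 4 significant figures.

θ = 0.04947″ = 0.04947/206265 = 2.3984 × 10^-7 rad.
d = B/θ = (1.496 × 10^8) / (2.3984 × 10^-7) = 6.2375 × 10^14 km = (6.2375 × 10^14) / (9.461 × 10^12) ly = 65.929 ly.

65.93 ly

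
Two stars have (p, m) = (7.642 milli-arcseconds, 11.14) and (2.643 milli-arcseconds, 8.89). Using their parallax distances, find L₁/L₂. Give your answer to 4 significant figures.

d₁ = 1/p₁ = 1/0.007642″ = 130.86 pc; d₂ = 1/p₂ = 1/0.002643″ = 378.36 pc.
M₁ = m₁ − 5 log₁₀ d₁ + 5 = 11.14 − 10.5840 + 5 = 5.5560.
M₂ = 8.89 − 12.8895 + 5 = 1.0005.
L₁/L₂ = 10^(0.4(M₂ − M₁)) = 10^(0.4 × (-4.5555)) = 10^(-1.82220) = 0.015059.

L₁/L₂ = 0.01506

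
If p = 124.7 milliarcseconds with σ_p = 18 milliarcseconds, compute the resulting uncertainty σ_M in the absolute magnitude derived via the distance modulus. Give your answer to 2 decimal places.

M = m − 5 log₁₀ d + 5 = m + 5 log₁₀ p + 5, so ∂M/∂p = 5/(p ln 10).
σ_M = (5/ln 10) · (σ_p/p) = 2.1715 × 18/124.7 = 2.1715 × 0.14435 = 0.31346.

σ_M = 0.31 mag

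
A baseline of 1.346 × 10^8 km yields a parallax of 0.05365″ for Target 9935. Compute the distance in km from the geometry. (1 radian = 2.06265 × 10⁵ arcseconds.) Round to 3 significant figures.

5.17 × 10^14 km

θ = 0.05365″ = 0.05365/206265 = 2.6010 × 10^-7 rad.
d = B/θ = (1.346 × 10^8) / (2.6010 × 10^-7) = 5.1749 × 10^14 km.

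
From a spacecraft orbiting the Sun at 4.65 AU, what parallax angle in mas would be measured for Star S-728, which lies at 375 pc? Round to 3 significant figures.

12.4 mas

p (arcsec) = B (AU) / d (pc).
p = 4.65 / 375 = 0.0124 arcsec = 12.4 mas.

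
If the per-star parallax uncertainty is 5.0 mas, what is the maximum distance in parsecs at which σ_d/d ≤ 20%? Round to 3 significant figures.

40.0 pc

σ_d/d = σ_p/p, so the condition is σ_p/p ≤ 0.20, i.e. p ≥ σ_p/0.20.
p_min = 5.0/0.20 = 25 mas = 0.025 arcsec.
d_max = 1/p_min = 1/0.025 = 40 pc.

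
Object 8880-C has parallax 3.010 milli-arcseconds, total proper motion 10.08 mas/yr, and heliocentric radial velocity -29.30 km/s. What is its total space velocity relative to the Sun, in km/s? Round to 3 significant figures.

33.3 km/s

d = 1/p = 1/0.003010″ = 332.23 pc.
μ = 10.08 mas/yr = 0.01008 ″/yr.
v_t = 4.740 μ d = 4.740 × 0.01008 × 332.23 = 15.874 km/s.
v = √(v_r² + v_t²) = √((-29.30)² + 15.874²) = √1110.47 = 33.324 km/s.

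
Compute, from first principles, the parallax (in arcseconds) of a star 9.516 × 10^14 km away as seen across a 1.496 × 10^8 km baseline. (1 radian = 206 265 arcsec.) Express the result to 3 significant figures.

0.0324 arcsec

θ ≈ B/d = (1.496 × 10^8) / (9.516 × 10^14) = 1.5721 × 10^-7 rad.
In arcseconds: 1.5721 × 10^-7 × 206265 = 0.032427″.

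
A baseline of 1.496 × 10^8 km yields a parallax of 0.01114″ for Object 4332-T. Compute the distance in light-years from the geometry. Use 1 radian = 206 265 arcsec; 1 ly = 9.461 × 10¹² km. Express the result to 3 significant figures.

θ = 0.01114″ = 0.01114/206265 = 5.4008 × 10^-8 rad.
d = B/θ = (1.496 × 10^8) / (5.4008 × 10^-8) = 2.7700 × 10^15 km = (2.7700 × 10^15) / (9.461 × 10^12) ly = 292.78 ly.

293 ly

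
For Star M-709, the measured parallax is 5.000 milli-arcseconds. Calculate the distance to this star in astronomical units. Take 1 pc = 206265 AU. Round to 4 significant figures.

p = 5.000 milli-arcseconds = 0.005000 arcsec.
d = 1/p = 1/0.005000 = 200 pc.
In AU: 200 × 206265 = 4.1253 × 10^7 AU.

4.125 × 10^7 AU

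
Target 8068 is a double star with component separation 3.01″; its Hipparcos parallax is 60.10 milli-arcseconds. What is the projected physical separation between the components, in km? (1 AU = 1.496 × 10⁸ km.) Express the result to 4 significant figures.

7.492 × 10^9 km

d = 1/p = 1/0.06010″ = 16.639 pc.
At distance d (pc), an angle of θ arcsec spans θ·d AU: s = 3.01 × 16.639 = 50.083 AU.
= 50.083 × 1.496 × 10⁸ km = 7.4924 × 10^9 km.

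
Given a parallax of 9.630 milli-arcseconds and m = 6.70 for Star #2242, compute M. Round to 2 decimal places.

d = 1/p = 1/0.009630″ = 103.84 pc.
m − M = 5 log₁₀(103.84) − 5 = 10.0818 − 5 = 5.0818.
M = m − (m − M) = 6.70 − 5.0818 = 1.62.

M = 1.62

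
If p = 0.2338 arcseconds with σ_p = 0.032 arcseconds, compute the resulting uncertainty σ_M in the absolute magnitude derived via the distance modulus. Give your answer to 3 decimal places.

σ_M = 0.297 mag

M = m − 5 log₁₀ d + 5 = m + 5 log₁₀ p + 5, so ∂M/∂p = 5/(p ln 10).
σ_M = (5/ln 10) · (σ_p/p) = 2.1715 × 0.032/0.2338 = 2.1715 × 0.13687 = 0.29721.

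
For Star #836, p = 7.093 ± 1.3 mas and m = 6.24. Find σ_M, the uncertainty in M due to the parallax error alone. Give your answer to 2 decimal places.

M = m − 5 log₁₀ d + 5 = m + 5 log₁₀ p + 5, so ∂M/∂p = 5/(p ln 10).
σ_M = (5/ln 10) · (σ_p/p) = 2.1715 × 1.3/7.093 = 2.1715 × 0.18328 = 0.39799.

σ_M = 0.40 mag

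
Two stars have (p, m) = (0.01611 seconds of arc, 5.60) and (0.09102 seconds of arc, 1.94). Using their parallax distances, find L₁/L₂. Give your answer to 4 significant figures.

d₁ = 1/p₁ = 1/0.01611″ = 62.073 pc; d₂ = 1/p₂ = 1/0.09102″ = 10.987 pc.
M₁ = m₁ − 5 log₁₀ d₁ + 5 = 5.60 − 8.9645 + 5 = 1.6355.
M₂ = 1.94 − 5.2044 + 5 = 1.7356.
L₁/L₂ = 10^(0.4(M₂ − M₁)) = 10^(0.4 × 0.1001) = 10^0.04004 = 1.0966.

L₁/L₂ = 1.097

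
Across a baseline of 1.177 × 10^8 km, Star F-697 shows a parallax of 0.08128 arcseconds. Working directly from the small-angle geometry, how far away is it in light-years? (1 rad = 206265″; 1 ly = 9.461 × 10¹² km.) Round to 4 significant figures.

31.57 ly

θ = 0.08128″ = 0.08128/206265 = 3.9406 × 10^-7 rad.
d = B/θ = (1.177 × 10^8) / (3.9406 × 10^-7) = 2.9869 × 10^14 km = (2.9869 × 10^14) / (9.461 × 10^12) ly = 31.571 ly.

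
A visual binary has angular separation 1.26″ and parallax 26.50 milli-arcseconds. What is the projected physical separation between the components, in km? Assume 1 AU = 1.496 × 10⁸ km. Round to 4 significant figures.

7.113 × 10^9 km

d = 1/p = 1/0.02650″ = 37.736 pc.
At distance d (pc), an angle of θ arcsec spans θ·d AU: s = 1.26 × 37.736 = 47.547 AU.
= 47.547 × 1.496 × 10⁸ km = 7.1130 × 10^9 km.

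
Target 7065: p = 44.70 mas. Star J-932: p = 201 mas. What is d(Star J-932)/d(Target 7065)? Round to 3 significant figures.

0.222

Since d = 1/p, d_B/d_A = p_A/p_B.
= 44.70 / 201 = 0.22239.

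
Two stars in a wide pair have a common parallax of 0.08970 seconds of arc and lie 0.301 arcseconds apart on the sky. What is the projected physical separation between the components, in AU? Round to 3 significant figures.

d = 1/p = 1/0.08970″ = 11.148 pc.
At distance d (pc), an angle of θ arcsec spans θ·d AU: s = 0.301 × 11.148 = 3.3555 AU.

3.36 AU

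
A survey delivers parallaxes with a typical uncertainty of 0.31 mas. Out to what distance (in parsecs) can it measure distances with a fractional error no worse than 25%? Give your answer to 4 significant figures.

σ_d/d = σ_p/p, so the condition is σ_p/p ≤ 0.25, i.e. p ≥ σ_p/0.25.
p_min = 0.31/0.25 = 1.24 mas = 0.00124 arcsec.
d_max = 1/p_min = 1/0.00124 = 806.45 pc.

806.5 pc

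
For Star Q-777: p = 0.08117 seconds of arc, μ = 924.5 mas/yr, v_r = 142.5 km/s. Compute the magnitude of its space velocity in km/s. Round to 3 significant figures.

152 km/s

d = 1/p = 1/0.08117″ = 12.32 pc.
μ = 924.5 mas/yr = 0.9245 ″/yr.
v_t = 4.740 μ d = 4.740 × 0.9245 × 12.32 = 53.988 km/s.
v = √(v_r² + v_t²) = √(142.5² + 53.988²) = √23221 = 152.38 km/s.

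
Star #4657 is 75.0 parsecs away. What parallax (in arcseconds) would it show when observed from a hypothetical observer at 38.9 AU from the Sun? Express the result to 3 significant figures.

0.519 arcsec

p (arcsec) = B (AU) / d (pc).
p = 38.9 / 75.0 = 0.51867 arcsec.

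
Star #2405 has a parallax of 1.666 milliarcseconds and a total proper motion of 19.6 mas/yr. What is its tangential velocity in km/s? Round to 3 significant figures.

55.8 km/s

d = 1/p = 1/0.001666″ = 600.24 pc.
μ = 19.6 mas/yr = 0.0196 ″/yr.
v_t = 4.74 × μ × d = 4.74 × 0.0196 × 600.24 = 55.765 km/s.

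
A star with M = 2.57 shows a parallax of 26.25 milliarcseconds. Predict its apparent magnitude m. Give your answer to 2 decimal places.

m = 5.47

d = 1/p = 1/0.02625″ = 38.095 pc.
m − M = 5 log₁₀ d − 5 = 5 log₁₀(38.095) − 5 = 7.9043 − 5 = 2.9043.
m = M + (m − M) = 2.57 + 2.9043 = 5.47.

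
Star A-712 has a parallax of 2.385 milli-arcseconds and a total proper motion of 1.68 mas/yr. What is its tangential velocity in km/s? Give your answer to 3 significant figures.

d = 1/p = 1/0.002385″ = 419.29 pc.
μ = 1.68 mas/yr = 0.00168 ″/yr.
v_t = 4.74 × μ × d = 4.74 × 0.00168 × 419.29 = 3.3389 km/s.

3.34 km/s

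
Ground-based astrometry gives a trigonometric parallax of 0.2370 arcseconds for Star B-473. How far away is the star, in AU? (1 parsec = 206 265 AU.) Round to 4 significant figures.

d = 1/p = 1/0.2370 = 4.2194 pc.
In AU: 4.2194 × 206265 = 8.7031 × 10^5 AU.

870300 AU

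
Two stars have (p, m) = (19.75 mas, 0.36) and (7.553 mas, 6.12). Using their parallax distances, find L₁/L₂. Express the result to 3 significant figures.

L₁/L₂ = 29.5

d₁ = 1/p₁ = 1/0.01975″ = 50.633 pc; d₂ = 1/p₂ = 1/0.007553″ = 132.4 pc.
M₁ = m₁ − 5 log₁₀ d₁ + 5 = 0.36 − 8.5222 + 5 = -3.1622.
M₂ = 6.12 − 10.6094 + 5 = 0.5106.
L₁/L₂ = 10^(0.4(M₂ − M₁)) = 10^(0.4 × 3.6728) = 10^1.46912 = 29.452.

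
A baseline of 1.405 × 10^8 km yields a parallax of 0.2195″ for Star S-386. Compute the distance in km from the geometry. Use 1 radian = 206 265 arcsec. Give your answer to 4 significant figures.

θ = 0.2195″ = 0.2195/206265 = 1.0642 × 10^-6 rad.
d = B/θ = (1.405 × 10^8) / (1.0642 × 10^-6) = 1.3202 × 10^14 km.

1.320 × 10^14 km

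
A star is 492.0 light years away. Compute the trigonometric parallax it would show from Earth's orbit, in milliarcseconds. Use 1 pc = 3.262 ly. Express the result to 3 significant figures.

d = 492.0 ly ÷ 3.262 = 150.83 pc.
p = 1/d = 1/150.83 = 0.00663 arcsec.
= 0.00663 × 1000 = 6.63 mas.

6.63 mas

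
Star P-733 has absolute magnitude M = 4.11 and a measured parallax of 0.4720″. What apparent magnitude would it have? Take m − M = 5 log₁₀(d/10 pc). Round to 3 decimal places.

m = 0.740

d = 1/p = 1/0.4720″ = 2.1186 pc.
m − M = 5 log₁₀ d − 5 = 5 log₁₀(2.1186) − 5 = 1.6302 − 5 = -3.3698.
m = M + (m − M) = 4.11 + (-3.3698) = 0.740.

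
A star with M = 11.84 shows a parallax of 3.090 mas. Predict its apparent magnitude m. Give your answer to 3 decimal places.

d = 1/p = 1/0.003090″ = 323.62 pc.
m − M = 5 log₁₀ d − 5 = 5 log₁₀(323.62) − 5 = 12.5502 − 5 = 7.5502.
m = M + (m − M) = 11.84 + 7.5502 = 19.390.

m = 19.390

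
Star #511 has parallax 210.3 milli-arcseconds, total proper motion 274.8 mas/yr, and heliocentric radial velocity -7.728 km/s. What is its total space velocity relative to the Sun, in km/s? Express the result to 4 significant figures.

d = 1/p = 1/0.2103″ = 4.7551 pc.
μ = 274.8 mas/yr = 0.2748 ″/yr.
v_t = 4.740 μ d = 4.740 × 0.2748 × 4.7551 = 6.1938 km/s.
v = √(v_r² + v_t²) = √((-7.728)² + 6.1938²) = √98.0851 = 9.9038 km/s.

9.904 km/s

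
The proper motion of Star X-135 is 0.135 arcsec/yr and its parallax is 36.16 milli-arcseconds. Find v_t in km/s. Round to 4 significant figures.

d = 1/p = 1/0.03616″ = 27.655 pc.
v_t = 4.74 × μ × d = 4.74 × 0.135 × 27.655 = 17.696 km/s.

17.70 km/s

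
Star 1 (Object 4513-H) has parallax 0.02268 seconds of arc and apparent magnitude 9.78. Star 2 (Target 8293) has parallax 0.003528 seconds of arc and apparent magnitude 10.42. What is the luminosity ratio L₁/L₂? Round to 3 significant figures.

d₁ = 1/p₁ = 1/0.02268″ = 44.092 pc; d₂ = 1/p₂ = 1/0.003528″ = 283.45 pc.
M₁ = m₁ − 5 log₁₀ d₁ + 5 = 9.78 − 8.2218 + 5 = 6.5582.
M₂ = 10.42 − 12.2624 + 5 = 3.1576.
L₁/L₂ = 10^(0.4(M₂ − M₁)) = 10^(0.4 × (-3.4006)) = 10^(-1.36024) = 0.043627.

L₁/L₂ = 0.0436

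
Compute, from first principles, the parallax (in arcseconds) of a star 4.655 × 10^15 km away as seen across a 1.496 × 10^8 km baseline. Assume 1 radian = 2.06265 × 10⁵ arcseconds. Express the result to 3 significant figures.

0.00663 arcsec

θ ≈ B/d = (1.496 × 10^8) / (4.655 × 10^15) = 3.2137 × 10^-8 rad.
In arcseconds: 3.2137 × 10^-8 × 206265 = 0.0066287″.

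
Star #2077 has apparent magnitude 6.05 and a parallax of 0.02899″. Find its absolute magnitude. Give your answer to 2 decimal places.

M = 3.36

d = 1/p = 1/0.02899″ = 34.495 pc.
m − M = 5 log₁₀(34.495) − 5 = 7.6888 − 5 = 2.6888.
M = m − (m − M) = 6.05 − 2.6888 = 3.36.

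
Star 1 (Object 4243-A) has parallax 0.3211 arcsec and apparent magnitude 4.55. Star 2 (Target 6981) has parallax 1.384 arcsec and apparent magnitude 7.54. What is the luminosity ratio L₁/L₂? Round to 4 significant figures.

L₁/L₂ = 291.7

d₁ = 1/p₁ = 1/0.3211″ = 3.1143 pc; d₂ = 1/p₂ = 1/1.384″ = 0.72254 pc.
M₁ = m₁ − 5 log₁₀ d₁ + 5 = 4.55 − 2.4668 + 5 = 7.0832.
M₂ = 7.54 − (-0.7057) + 5 = 13.2457.
L₁/L₂ = 10^(0.4(M₂ − M₁)) = 10^(0.4 × 6.1625) = 10^2.46500 = 291.74.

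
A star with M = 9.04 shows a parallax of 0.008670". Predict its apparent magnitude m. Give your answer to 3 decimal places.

d = 1/p = 1/0.008670″ = 115.34 pc.
m − M = 5 log₁₀ d − 5 = 5 log₁₀(115.34) − 5 = 10.3099 − 5 = 5.3099.
m = M + (m − M) = 9.04 + 5.3099 = 14.350.

m = 14.350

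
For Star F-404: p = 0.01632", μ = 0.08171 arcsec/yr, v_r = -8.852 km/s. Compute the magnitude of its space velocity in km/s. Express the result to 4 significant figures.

d = 1/p = 1/0.01632″ = 61.275 pc.
v_t = 4.740 μ d = 4.740 × 0.08171 × 61.275 = 23.732 km/s.
v = √(v_r² + v_t²) = √((-8.852)² + 23.732²) = √641.566 = 25.329 km/s.

25.33 km/s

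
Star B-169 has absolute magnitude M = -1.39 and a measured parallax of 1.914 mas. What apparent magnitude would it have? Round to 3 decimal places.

m = 7.200

d = 1/p = 1/0.001914″ = 522.47 pc.
m − M = 5 log₁₀ d − 5 = 5 log₁₀(522.47) − 5 = 13.5903 − 5 = 8.5903.
m = M + (m − M) = -1.39 + 8.5903 = 7.200.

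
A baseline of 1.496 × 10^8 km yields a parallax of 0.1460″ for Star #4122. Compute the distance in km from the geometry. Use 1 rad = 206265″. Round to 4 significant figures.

2.114 × 10^14 km

θ = 0.1460″ = 0.1460/206265 = 7.0783 × 10^-7 rad.
d = B/θ = (1.496 × 10^8) / (7.0783 × 10^-7) = 2.1135 × 10^14 km.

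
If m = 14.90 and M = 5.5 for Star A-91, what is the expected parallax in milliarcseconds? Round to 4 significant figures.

m − M = 14.90 − 5.5 = 9.40.
d = 10^((m−M)/5 + 1) = 10^2.880 = 758.58 pc.
p = 1/d = 1/758.58 = 0.0013183 arcsec = 1.3183 mas.

1.318 mas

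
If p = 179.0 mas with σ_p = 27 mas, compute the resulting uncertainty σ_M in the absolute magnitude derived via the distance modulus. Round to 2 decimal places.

σ_M = 0.33 mag

M = m − 5 log₁₀ d + 5 = m + 5 log₁₀ p + 5, so ∂M/∂p = 5/(p ln 10).
σ_M = (5/ln 10) · (σ_p/p) = 2.1715 × 27/179.0 = 2.1715 × 0.15084 = 0.32755.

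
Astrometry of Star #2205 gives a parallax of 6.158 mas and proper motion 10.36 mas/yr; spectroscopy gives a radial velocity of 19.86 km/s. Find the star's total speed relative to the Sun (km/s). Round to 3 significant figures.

d = 1/p = 1/0.006158″ = 162.39 pc.
μ = 10.36 mas/yr = 0.01036 ″/yr.
v_t = 4.740 μ d = 4.740 × 0.01036 × 162.39 = 7.9744 km/s.
v = √(v_r² + v_t²) = √(19.86² + 7.9744²) = √458.011 = 21.401 km/s.

21.4 km/s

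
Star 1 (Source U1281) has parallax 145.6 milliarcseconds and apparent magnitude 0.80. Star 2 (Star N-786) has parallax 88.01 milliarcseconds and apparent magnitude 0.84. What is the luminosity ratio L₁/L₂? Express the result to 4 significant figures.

L₁/L₂ = 0.3791

d₁ = 1/p₁ = 1/0.1456″ = 6.8681 pc; d₂ = 1/p₂ = 1/0.08801″ = 11.362 pc.
M₁ = m₁ − 5 log₁₀ d₁ + 5 = 0.80 − 4.1842 + 5 = 1.6158.
M₂ = 0.84 − 5.2773 + 5 = 0.5627.
L₁/L₂ = 10^(0.4(M₂ − M₁)) = 10^(0.4 × (-1.0531)) = 10^(-0.42124) = 0.37911.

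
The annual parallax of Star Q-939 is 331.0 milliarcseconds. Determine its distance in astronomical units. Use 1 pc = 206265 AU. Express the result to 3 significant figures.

p = 331.0 milliarcseconds = 0.3310 arcsec.
d = 1/p = 1/0.3310 = 3.0211 pc.
In AU: 3.0211 × 206265 = 6.2315 × 10^5 AU.

623000 AU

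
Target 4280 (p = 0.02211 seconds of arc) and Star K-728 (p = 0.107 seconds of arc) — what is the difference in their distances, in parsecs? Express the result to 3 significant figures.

d_A = 1/0.02211″ = 45.228 pc; d_B = 1/0.1070″ = 9.3458 pc.
|d_B − d_A| = |9.3458 − 45.228| = 35.882 pc.

35.9 pc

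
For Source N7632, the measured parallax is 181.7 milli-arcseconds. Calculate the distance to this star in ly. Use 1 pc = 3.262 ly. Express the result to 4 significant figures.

p = 181.7 milli-arcseconds = 0.1817 arcsec.
d = 1/p = 1/0.1817 = 5.5036 pc.
In light-years: 5.5036 × 3.262 = 17.953 ly.

17.95 ly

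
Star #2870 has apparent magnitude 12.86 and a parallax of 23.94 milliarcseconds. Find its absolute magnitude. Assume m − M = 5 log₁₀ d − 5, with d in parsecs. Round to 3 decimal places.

M = 9.756

d = 1/p = 1/0.02394″ = 41.771 pc.
m − M = 5 log₁₀(41.771) − 5 = 8.1044 − 5 = 3.1044.
M = m − (m − M) = 12.86 − 3.1044 = 9.756.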